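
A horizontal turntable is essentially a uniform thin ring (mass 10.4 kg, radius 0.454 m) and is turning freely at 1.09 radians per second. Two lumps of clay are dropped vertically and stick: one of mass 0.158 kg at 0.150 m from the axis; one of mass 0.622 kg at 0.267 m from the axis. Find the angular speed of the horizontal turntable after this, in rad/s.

No external torque acts about the axis; L_before = L_after.
I_p = (10.4)(0.454)² = 2.144 kg·m².
Added inertia Σmr² = (0.158)(0.150)² + (0.622)(0.267)² = 0.04790 kg·m²; I_f = 2.144 + 0.04790 = 2.192 kg·m².
ω_f = I_p ω_i / I_f = (2.144)(1.09) / 2.192 = 1.066 rad/s.

ω_f ≈ 1.07 rad/s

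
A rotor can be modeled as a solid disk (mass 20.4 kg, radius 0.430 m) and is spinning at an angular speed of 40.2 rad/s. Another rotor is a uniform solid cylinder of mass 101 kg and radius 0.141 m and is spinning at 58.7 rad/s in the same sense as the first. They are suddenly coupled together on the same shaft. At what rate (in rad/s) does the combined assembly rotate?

|ω_f| ≈ 46.6 rad/s

The coupling torques are internal; angular momentum about the shared axis is conserved.
Moments of inertia: I_A = ½(20.4)(0.430)² = 1.886 kg·m²; I_B = ½(101)(0.141)² = 1.004 kg·m².
Taking A's sense as positive: L = (1.886)(40.2) + (1.004)(58.7) = 134.8 kg·m²·rad/s.
Combined I = 1.886 + 1.004 = 2.890 kg·m².
ω_f = L / I = 134.8 / 2.890 = 46.63 rad/s.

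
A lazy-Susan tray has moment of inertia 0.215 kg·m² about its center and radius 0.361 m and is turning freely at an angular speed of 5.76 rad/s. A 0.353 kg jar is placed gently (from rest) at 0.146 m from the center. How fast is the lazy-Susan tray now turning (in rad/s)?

ω_f ≈ 5.57 rad/s

No external torque acts about the center; L_before = L_after.
Added inertia Σmr² = (0.353)(0.146)² = 0.007525 kg·m²; I_f = 0.2150 + 0.007525 = 0.2225 kg·m².
ω_f = I_p ω_i / I_f = (0.2150)(5.76) / 0.2225 = 5.565 rad/s.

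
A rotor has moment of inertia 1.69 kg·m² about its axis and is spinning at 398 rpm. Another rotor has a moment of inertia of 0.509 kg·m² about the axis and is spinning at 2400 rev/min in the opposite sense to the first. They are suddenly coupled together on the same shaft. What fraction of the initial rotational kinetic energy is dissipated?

No external torque acts about the common axis, so total angular momentum is conserved.
Taking A's sense as positive: L = (1.690)(398) − (0.5090)(2400) = -549.0 kg·m²·rpm.
Combined I = 1.690 + 0.5090 = 2.199 kg·m².
ω_f = L / I = -549.0 / 2.199 = -249.6 rpm.
KE_i = ½ΣIω² = 17540 J; KE_f = ½(2.199)(26.14)² = 751.5 J.
Fraction dissipated = (KE_i − KE_f)/KE_i = 0.9572.

fraction ≈ 0.957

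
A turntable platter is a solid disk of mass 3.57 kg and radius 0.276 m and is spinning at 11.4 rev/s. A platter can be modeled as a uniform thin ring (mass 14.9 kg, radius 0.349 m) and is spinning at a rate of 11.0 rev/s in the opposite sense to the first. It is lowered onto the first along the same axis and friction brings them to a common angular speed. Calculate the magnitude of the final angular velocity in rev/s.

|ω_f| ≈ 9.44 rev/s

The coupling torques are internal; angular momentum about the shared axis is conserved.
Moments of inertia: I_A = ½(3.57)(0.276)² = 0.1360 kg·m²; I_B = (14.9)(0.349)² = 1.815 kg·m².
Taking A's sense as positive: L = (0.1360)(11.4) − (1.815)(11.0) = -18.41 kg·m²·rev/s.
Combined I = 0.1360 + 1.815 = 1.951 kg·m².
ω_f = L / I = -18.41 / 1.951 = -9.439 rev/s.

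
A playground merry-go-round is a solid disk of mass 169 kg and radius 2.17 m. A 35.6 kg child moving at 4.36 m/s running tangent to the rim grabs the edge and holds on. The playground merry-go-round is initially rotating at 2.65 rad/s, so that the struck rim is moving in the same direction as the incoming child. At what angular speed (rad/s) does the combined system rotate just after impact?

|ω_f| ≈ 2.46 rad/s

About the axle the impulsive forces during the collision are internal, so angular momentum about that axis is conserved.
I_p = ½(169)(2.17)² = 397.9 kg·m². Taking the sense of the child's angular momentum as positive, L_{child} = m v R = (35.6)(4.36)(2.17) = 336.8 kg·m²/s.
L_i = +I_p ω_p + m v R = +(397.9)(2.65) + 336.8 = 1391 kg·m²/s.
After sticking, I_f = I_p + m R² = 397.9 + (35.6)(2.17)² = 565.5 kg·m².
ω_f = L_i / I_f = 1391 / 565.5 = 2.460 rad/s.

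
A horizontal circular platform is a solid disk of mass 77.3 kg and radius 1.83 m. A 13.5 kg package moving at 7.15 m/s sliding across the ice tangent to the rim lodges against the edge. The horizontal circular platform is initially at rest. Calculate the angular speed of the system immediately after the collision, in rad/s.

The axle reaction passes through the central axle and exerts no torque about it; angular momentum about the central axle is conserved through the impact.
I_p = ½(77.3)(1.83)² = 129.4 kg·m². Taking the sense of the package's angular momentum as positive, L_{package} = m v R = (13.5)(7.15)(1.83) = 176.6 kg·m²/s.
L_i = 0 + 176.6 = 176.6 kg·m²/s.
After sticking, I_f = I_p + m R² = 129.4 + (13.5)(1.83)² = 174.6 kg·m².
ω_f = L_i / I_f = 176.6 / 174.6 = 1.011 rad/s.

|ω_f| ≈ 1.01 rad/s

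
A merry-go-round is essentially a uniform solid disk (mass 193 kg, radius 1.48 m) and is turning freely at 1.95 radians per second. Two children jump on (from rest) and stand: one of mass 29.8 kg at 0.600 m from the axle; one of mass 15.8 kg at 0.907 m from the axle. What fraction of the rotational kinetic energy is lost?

The added mass arrives with no angular momentum about the axle, and any external torque about the axle is negligible, so the system's angular momentum is conserved.
I_p = ½(193)(1.48)² = 211.4 kg·m².
Added inertia Σmr² = (29.8)(0.600)² + (15.8)(0.907)² = 23.73 kg·m²; I_f = 211.4 + 23.73 = 235.1 kg·m².
ω_f = I_p ω_i / I_f = (211.4)(1.95) / 235.1 = 1.753 rad/s.
KE_i = ½(211.4)(1.950 rad/s)² = 401.9 J; KE_f = ½(235.1)(1.753)² = 361.3 J.
Fraction lost = 0.1009.

fraction ≈ 0.101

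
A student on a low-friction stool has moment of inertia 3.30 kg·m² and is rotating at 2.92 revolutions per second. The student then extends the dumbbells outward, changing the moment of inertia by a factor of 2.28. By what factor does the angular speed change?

ω₂/ω₁ ≈ 0.439

With no external torque about the axis, L is conserved: I₁ω₁ = I₂ω₂.
I₂ = 2.28 × 3.30 = 7.524 kg·m².
ω₂/ω₁ = I₁/I₂ = 3.300 / 7.524 = 0.4386.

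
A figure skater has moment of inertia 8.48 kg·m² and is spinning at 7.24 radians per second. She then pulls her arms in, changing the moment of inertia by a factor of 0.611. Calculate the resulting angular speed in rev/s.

With no external torque about the axis, L is conserved: I₁ω₁ = I₂ω₂.
I₂ = 0.611 × 8.48 = 5.181 kg·m².
ω₂ = I₁ω₁ / I₂ = (8.480)(7.24 rad/s) / (5.181) = 11.85 rad/s = 1.886 rev/s.

ω₂ ≈ 1.89 rev/s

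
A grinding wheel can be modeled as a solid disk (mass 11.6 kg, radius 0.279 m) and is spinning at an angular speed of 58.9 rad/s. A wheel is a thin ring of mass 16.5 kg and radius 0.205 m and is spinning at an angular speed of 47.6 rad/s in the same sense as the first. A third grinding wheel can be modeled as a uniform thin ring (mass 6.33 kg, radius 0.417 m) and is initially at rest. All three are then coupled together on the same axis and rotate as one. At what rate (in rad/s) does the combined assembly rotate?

The coupling torques are internal; angular momentum about the shared axis is conserved.
Moments of inertia: I_A = ½(11.6)(0.279)² = 0.4515 kg·m²; I_B = (16.5)(0.205)² = 0.6934 kg·m²; I_C = (6.33)(0.417)² = 1.101 kg·m².
Taking A's sense as positive: L = (0.4515)(58.9) + (0.6934)(47.6) = 59.60 kg·m²·rad/s.
Combined I = 0.4515 + 0.6934 + 1.101 = 2.246 kg·m².
ω_f = L / I = 59.60 / 2.246 = 26.54 rad/s.

|ω_f| ≈ 26.5 rad/s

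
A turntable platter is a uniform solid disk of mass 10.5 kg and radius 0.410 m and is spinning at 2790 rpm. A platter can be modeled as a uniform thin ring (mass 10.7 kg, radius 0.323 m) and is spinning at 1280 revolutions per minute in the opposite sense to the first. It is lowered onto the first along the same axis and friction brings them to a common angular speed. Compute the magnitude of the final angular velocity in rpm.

|ω_f| ≈ 517 rpm

The coupling torques are internal; angular momentum about the shared axis is conserved.
Moments of inertia: I_A = ½(10.5)(0.410)² = 0.8825 kg·m²; I_B = (10.7)(0.323)² = 1.116 kg·m².
Taking A's sense as positive: L = (0.8825)(2790) − (1.116)(1280) = 1033 kg·m²·rpm.
Combined I = 0.8825 + 1.116 = 1.999 kg·m².
ω_f = L / I = 1033 / 1.999 = 517.0 rpm.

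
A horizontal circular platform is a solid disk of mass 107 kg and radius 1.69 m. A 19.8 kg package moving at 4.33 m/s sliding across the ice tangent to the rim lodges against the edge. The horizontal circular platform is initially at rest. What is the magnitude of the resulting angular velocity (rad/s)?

|ω_f| ≈ 0.692 rad/s

About the central axle the impulsive forces during the collision are internal, so angular momentum about that axis is conserved.
I_p = ½(107)(1.69)² = 152.8 kg·m². Taking the sense of the package's angular momentum as positive, L_{package} = m v R = (19.8)(4.33)(1.69) = 144.9 kg·m²/s.
L_i = 0 + 144.9 = 144.9 kg·m²/s.
After sticking, I_f = I_p + m R² = 152.8 + (19.8)(1.69)² = 209.4 kg·m².
ω_f = L_i / I_f = 144.9 / 209.4 = 0.6921 rad/s.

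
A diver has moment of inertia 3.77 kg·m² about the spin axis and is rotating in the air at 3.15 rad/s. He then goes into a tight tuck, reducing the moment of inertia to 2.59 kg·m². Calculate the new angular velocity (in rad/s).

No external torque acts about the spin axis, so angular momentum is conserved.
ω₂ = I₁ω₁ / I₂ = (3.770)(3.15 rad/s) / (2.590) = 4.585 rad/s.

ω₂ ≈ 4.59 rad/s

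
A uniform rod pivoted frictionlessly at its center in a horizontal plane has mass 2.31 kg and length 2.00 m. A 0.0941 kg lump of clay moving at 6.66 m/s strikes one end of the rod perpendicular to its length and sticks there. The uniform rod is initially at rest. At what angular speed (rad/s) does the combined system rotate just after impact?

|ω_f| ≈ 0.725 rad/s

The axle reaction passes through the pivot and exerts no torque about it; angular momentum about the pivot is conserved through the impact.
I_p = (1/12)(2.31)(2.00)² = 0.7700 kg·m². Taking the sense of the lump of clay's angular momentum as positive, L_{lump} = m v R = (0.0941)(6.66)(2.00/2) = 0.6267 kg·m²/s.
L_i = 0 + 0.6267 = 0.6267 kg·m²/s.
After sticking, I_f = I_p + m R² = 0.7700 + (0.0941)(2.00/2)² = 0.8641 kg·m².
ω_f = L_i / I_f = 0.6267 / 0.8641 = 0.7253 rad/s.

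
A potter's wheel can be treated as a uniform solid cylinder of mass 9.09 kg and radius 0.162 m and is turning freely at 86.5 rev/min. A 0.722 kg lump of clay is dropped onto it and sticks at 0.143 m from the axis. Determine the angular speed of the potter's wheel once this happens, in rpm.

ω_f ≈ 77.0 rpm

No external torque acts about the axis; L_before = L_after.
I_p = ½(9.09)(0.162)² = 0.1193 kg·m².
Added inertia Σmr² = (0.722)(0.143)² = 0.01476 kg·m²; I_f = 0.1193 + 0.01476 = 0.1340 kg·m².
ω_f = I_p ω_i / I_f = (0.1193)(86.5) / 0.1340 = 76.97 rpm.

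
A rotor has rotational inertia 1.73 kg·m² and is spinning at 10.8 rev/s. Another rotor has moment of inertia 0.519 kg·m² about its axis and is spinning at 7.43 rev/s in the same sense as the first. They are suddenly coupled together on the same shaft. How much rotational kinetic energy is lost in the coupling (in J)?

ΔKE lost ≈ 89.5 J

The coupling torques are internal; angular momentum about the shared axis is conserved.
Taking A's sense as positive: L = (1.730)(10.8) + (0.5190)(7.43) = 22.54 kg·m²·rev/s.
Combined I = 1.730 + 0.5190 = 2.249 kg·m².
ω_f = L / I = 22.54 / 2.249 = 10.02 rev/s.
KE_i = ½ΣIω² = 4549 J; KE_f = ½(2.249)(62.97)² = 4459 J.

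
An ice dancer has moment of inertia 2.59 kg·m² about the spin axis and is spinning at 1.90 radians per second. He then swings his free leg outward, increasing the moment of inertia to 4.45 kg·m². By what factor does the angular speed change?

No external torque acts about the spin axis, so angular momentum is conserved.
ω₂/ω₁ = I₁/I₂ = 2.590 / 4.450 = 0.5820.

ω₂/ω₁ ≈ 0.582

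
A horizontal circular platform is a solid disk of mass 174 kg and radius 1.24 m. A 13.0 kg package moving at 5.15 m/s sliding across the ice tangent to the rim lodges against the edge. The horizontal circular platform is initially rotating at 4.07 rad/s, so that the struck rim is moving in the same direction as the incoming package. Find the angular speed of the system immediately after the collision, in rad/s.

|ω_f| ≈ 4.08 rad/s

About the central axle the impulsive forces during the collision are internal, so angular momentum about that axis is conserved.
I_p = ½(174)(1.24)² = 133.8 kg·m². Taking the sense of the package's angular momentum as positive, L_{package} = m v R = (13.0)(5.15)(1.24) = 83.02 kg·m²/s.
L_i = +I_p ω_p + m v R = +(133.8)(4.07) + 83.02 = 627.5 kg·m²/s.
After sticking, I_f = I_p + m R² = 133.8 + (13.0)(1.24)² = 153.8 kg·m².
ω_f = L_i / I_f = 627.5 / 153.8 = 4.081 rad/s.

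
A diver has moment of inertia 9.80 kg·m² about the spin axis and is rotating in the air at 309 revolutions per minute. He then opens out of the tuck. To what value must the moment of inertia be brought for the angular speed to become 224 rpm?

I₂ ≈ 13.5 kg·m²

No external torque acts about the spin axis, so angular momentum is conserved.
I₂ = I₁ω₁ / ω₂ = (9.80)(309) / (224) = 13.52 kg·m².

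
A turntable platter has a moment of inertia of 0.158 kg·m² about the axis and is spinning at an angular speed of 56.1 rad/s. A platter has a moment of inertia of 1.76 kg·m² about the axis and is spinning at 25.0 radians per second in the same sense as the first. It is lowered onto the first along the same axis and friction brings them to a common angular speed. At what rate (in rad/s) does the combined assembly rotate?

No external torque acts about the common axis, so total angular momentum is conserved.
Taking A's sense as positive: L = (0.1580)(56.1) + (1.760)(25.0) = 52.86 kg·m²·rad/s.
Combined I = 0.1580 + 1.760 = 1.918 kg·m².
ω_f = L / I = 52.86 / 1.918 = 27.56 rad/s.

|ω_f| ≈ 27.6 rad/s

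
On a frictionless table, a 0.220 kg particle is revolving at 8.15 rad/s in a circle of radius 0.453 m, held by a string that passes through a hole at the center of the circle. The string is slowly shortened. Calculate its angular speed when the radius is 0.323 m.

No torque about the axis ⇒ m r₁² ω₁ = m r₂² ω₂.
ω₂ = ω₁ (r₁/r₂)² = (8.15)(0.453/0.323)² = 16.03 rad/s.

ω₂ ≈ 16.0 rad/s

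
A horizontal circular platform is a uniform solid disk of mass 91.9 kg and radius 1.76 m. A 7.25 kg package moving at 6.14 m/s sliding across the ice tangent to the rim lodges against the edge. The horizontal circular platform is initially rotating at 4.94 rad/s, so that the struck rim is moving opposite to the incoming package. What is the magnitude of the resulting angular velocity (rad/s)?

|ω_f| ≈ 3.79 rad/s

The axle reaction passes through the central axle and exerts no torque about it; angular momentum about the central axle is conserved through the impact.
I_p = ½(91.9)(1.76)² = 142.3 kg·m². Taking the sense of the package's angular momentum as positive, L_{package} = m v R = (7.25)(6.14)(1.76) = 78.35 kg·m²/s.
L_i = −I_p ω_p + m v R = −(142.3)(4.94) + 78.35 = -624.8 kg·m²/s.
After sticking, I_f = I_p + m R² = 142.3 + (7.25)(1.76)² = 164.8 kg·m².
ω_f = L_i / I_f = -624.8 / 164.8 = -3.791 rad/s.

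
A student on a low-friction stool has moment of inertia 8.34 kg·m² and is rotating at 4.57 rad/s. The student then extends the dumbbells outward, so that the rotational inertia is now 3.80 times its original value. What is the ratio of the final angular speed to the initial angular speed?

Angular momentum about the spin axis is conserved since the torque about it is zero.
I₂ = 3.80 × 8.34 = 31.69 kg·m².
ω₂/ω₁ = I₁/I₂ = 8.340 / 31.69 = 0.2632.

ω₂/ω₁ ≈ 0.263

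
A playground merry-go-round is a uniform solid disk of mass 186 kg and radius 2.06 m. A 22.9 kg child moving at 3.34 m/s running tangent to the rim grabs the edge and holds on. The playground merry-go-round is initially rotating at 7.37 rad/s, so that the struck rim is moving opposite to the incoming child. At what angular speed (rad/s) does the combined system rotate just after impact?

About the axle the impulsive forces during the collision are internal, so angular momentum about that axis is conserved.
I_p = ½(186)(2.06)² = 394.7 kg·m². Taking the sense of the child's angular momentum as positive, L_{child} = m v R = (22.9)(3.34)(2.06) = 157.6 kg·m²/s.
L_i = −I_p ω_p + m v R = −(394.7)(7.37) + 157.6 = -2751 kg·m²/s.
After sticking, I_f = I_p + m R² = 394.7 + (22.9)(2.06)² = 491.8 kg·m².
ω_f = L_i / I_f = -2751 / 491.8 = -5.593 rad/s.

|ω_f| ≈ 5.59 rad/s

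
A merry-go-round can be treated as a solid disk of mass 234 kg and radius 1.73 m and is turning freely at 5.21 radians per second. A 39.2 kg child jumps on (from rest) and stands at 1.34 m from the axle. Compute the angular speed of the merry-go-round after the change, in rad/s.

No external torque acts about the axle; L_before = L_after.
I_p = ½(234)(1.73)² = 350.2 kg·m².
Added inertia Σmr² = (39.2)(1.34)² = 70.39 kg·m²; I_f = 350.2 + 70.39 = 420.6 kg·m².
ω_f = I_p ω_i / I_f = (350.2)(5.21) / 420.6 = 4.338 rad/s.

ω_f ≈ 4.34 rad/s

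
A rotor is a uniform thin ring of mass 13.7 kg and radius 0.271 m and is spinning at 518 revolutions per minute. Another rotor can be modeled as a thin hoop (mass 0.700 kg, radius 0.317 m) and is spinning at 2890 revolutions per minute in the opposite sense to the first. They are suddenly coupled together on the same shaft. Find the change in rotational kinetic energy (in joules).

ΔKE ≈ -4190 J

The coupling torques are internal; angular momentum about the shared axis is conserved.
Moments of inertia: I_A = (13.7)(0.271)² = 1.006 kg·m²; I_B = (0.700)(0.317)² = 0.07034 kg·m².
Taking A's sense as positive: L = (1.006)(518) − (0.07034)(2890) = 317.9 kg·m²·rpm.
Combined I = 1.006 + 0.07034 = 1.076 kg·m².
ω_f = L / I = 317.9 / 1.076 = 295.3 rpm.
KE_i = ½ΣIω² = 4702 J; KE_f = ½(1.076)(30.92)² = 514.7 J.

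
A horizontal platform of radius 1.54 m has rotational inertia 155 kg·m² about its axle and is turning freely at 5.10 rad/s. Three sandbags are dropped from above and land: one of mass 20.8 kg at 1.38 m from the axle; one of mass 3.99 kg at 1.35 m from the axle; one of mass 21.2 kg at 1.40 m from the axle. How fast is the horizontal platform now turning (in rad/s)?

No external torque acts about the axle; L_before = L_after.
Added inertia Σmr² = (20.8)(1.38)² + (3.99)(1.35)² + (21.2)(1.40)² = 88.44 kg·m²; I_f = 155.0 + 88.44 = 243.4 kg·m².
ω_f = I_p ω_i / I_f = (155.0)(5.10) / 243.4 = 3.247 rad/s.

ω_f ≈ 3.25 rad/s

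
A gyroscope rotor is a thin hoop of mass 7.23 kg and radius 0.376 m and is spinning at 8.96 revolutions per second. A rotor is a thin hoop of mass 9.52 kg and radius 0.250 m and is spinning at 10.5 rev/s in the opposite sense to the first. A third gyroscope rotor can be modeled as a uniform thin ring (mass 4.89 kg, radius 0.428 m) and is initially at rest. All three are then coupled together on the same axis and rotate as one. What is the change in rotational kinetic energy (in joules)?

The coupling torques are internal; angular momentum about the shared axis is conserved.
Moments of inertia: I_A = (7.23)(0.376)² = 1.022 kg·m²; I_B = (9.52)(0.250)² = 0.5950 kg·m²; I_C = (4.89)(0.428)² = 0.8958 kg·m².
Taking A's sense as positive: L = (1.022)(8.96) − (0.5950)(10.5) = 2.911 kg·m²·rev/s.
Combined I = 1.022 + 0.5950 + 0.8958 = 2.513 kg·m².
ω_f = L / I = 2.911 / 2.513 = 1.158 rev/s.
KE_i = ½ΣIω² = 2915 J; KE_f = ½(2.513)(7.278)² = 66.56 J.

ΔKE ≈ -2850 J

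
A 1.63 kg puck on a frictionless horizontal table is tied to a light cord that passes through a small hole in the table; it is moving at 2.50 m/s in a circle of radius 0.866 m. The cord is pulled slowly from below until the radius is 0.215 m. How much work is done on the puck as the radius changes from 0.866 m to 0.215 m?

Central (radial) force ⇒ zero torque about the center ⇒ m v r is constant.
v₂ = v₁ r₁ / r₂ = (2.50)(0.866) / (0.215) = 10.07 m/s.
W = ΔKE = ½m(v₂² − v₁²) = 77.55 J.

W ≈ 77.5 J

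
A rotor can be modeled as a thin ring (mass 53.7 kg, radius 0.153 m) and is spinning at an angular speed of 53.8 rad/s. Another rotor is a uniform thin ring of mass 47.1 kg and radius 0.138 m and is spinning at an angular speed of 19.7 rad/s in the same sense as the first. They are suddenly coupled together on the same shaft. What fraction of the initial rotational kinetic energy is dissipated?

The coupling torques are internal; angular momentum about the shared axis is conserved.
Moments of inertia: I_A = (53.7)(0.153)² = 1.257 kg·m²; I_B = (47.1)(0.138)² = 0.8970 kg·m².
Taking A's sense as positive: L = (1.257)(53.8) + (0.8970)(19.7) = 85.30 kg·m²·rad/s.
Combined I = 1.257 + 0.8970 = 2.154 kg·m².
ω_f = L / I = 85.30 / 2.154 = 39.60 rad/s.
KE_i = ½ΣIω² = 1993 J; KE_f = ½(2.154)(39.60)² = 1689 J.
Fraction dissipated = (KE_i − KE_f)/KE_i = 0.1527.

fraction ≈ 0.153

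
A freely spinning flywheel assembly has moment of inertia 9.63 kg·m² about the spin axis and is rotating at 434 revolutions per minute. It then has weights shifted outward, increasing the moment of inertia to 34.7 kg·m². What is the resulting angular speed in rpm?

Angular momentum about the spin axis is conserved since the torque about it is zero.
ω₂ = I₁ω₁ / I₂ = (9.630)(434 rpm) / (34.70) = 120.4 rpm.

ω₂ ≈ 120 rpm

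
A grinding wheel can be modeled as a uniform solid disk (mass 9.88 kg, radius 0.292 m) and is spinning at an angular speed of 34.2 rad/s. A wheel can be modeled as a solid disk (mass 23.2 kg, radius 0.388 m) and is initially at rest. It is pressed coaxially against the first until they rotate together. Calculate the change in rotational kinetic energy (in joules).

ΔKE ≈ -198 J

The coupling torques are internal; angular momentum about the shared axis is conserved.
Moments of inertia: I_A = ½(9.88)(0.292)² = 0.4212 kg·m²; I_B = ½(23.2)(0.388)² = 1.746 kg·m².
Taking A's sense as positive: L = (0.4212)(34.2) = 14.41 kg·m²·rad/s.
Combined I = 0.4212 + 1.746 = 2.168 kg·m².
ω_f = L / I = 14.41 / 2.168 = 6.646 rad/s.
KE_i = ½ΣIω² = 246.3 J; KE_f = ½(2.168)(6.646)² = 47.87 J.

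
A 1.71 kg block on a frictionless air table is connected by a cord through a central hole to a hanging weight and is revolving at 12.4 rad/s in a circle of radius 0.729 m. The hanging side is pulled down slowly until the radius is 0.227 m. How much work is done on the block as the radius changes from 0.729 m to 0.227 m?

W ≈ 651 J

No torque about the axis ⇒ m r₁² ω₁ = m r₂² ω₂.
ω₂ = ω₁ (r₁/r₂)² = (12.4)(0.729/0.227)² = 127.9 rad/s.
W = ΔKE = ½m(v₂² − v₁²) = 650.7 J.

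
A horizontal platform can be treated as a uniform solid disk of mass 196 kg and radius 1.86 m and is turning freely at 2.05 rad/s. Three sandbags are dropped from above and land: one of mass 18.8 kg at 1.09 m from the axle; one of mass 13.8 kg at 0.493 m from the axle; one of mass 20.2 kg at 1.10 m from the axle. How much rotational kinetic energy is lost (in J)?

No external torque acts about the axle; L_before = L_after.
I_p = ½(196)(1.86)² = 339.0 kg·m².
Added inertia Σmr² = (18.8)(1.09)² + (13.8)(0.493)² + (20.2)(1.10)² = 50.13 kg·m²; I_f = 339.0 + 50.13 = 389.2 kg·m².
ω_f = I_p ω_i / I_f = (339.0)(2.05) / 389.2 = 1.786 rad/s.
KE_i = ½(339.0)(2.050 rad/s)² = 712.4 J; KE_f = ½(389.2)(1.786)² = 620.6 J.

energy lost ≈ 91.8 J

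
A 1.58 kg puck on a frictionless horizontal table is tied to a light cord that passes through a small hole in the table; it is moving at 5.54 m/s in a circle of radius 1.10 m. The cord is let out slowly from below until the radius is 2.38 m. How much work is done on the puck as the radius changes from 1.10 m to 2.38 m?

Central (radial) force ⇒ zero torque about the center ⇒ m v r is constant.
v₂ = v₁ r₁ / r₂ = (5.54)(1.10) / (2.38) = 2.561 m/s.
W = ΔKE = ½m(v₂² − v₁²) = -19.07 J.

W ≈ -19.1 J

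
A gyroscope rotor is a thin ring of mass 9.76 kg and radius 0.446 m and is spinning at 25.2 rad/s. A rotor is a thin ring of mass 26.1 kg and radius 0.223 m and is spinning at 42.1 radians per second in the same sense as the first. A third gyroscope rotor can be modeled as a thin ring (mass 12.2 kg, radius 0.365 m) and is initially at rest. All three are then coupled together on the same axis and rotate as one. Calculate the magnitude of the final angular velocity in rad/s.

|ω_f| ≈ 21.3 rad/s

The coupling torques are internal; angular momentum about the shared axis is conserved.
Moments of inertia: I_A = (9.76)(0.446)² = 1.941 kg·m²; I_B = (26.1)(0.223)² = 1.298 kg·m²; I_C = (12.2)(0.365)² = 1.625 kg·m².
Taking A's sense as positive: L = (1.941)(25.2) + (1.298)(42.1) = 103.6 kg·m²·rad/s.
Combined I = 1.941 + 1.298 + 1.625 = 4.865 kg·m².
ω_f = L / I = 103.6 / 4.865 = 21.29 rad/s.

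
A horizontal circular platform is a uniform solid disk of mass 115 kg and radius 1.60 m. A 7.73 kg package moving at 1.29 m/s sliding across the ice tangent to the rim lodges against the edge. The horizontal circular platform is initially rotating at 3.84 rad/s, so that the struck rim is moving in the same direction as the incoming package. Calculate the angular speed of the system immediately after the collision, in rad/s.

|ω_f| ≈ 3.48 rad/s

The axle reaction passes through the central axle and exerts no torque about it; angular momentum about the central axle is conserved through the impact.
I_p = ½(115)(1.60)² = 147.2 kg·m². Taking the sense of the package's angular momentum as positive, L_{package} = m v R = (7.73)(1.29)(1.60) = 15.95 kg·m²/s.
L_i = +I_p ω_p + m v R = +(147.2)(3.84) + 15.95 = 581.2 kg·m²/s.
After sticking, I_f = I_p + m R² = 147.2 + (7.73)(1.60)² = 167.0 kg·m².
ω_f = L_i / I_f = 581.2 / 167.0 = 3.480 rad/s.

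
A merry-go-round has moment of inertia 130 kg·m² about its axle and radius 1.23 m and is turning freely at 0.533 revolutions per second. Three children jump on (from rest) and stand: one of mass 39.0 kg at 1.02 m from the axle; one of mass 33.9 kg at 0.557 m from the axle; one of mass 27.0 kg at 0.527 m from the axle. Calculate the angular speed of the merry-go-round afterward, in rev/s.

ω_f ≈ 0.367 rev/s

The added mass arrives with no angular momentum about the axle, and any external torque about the axle is negligible, so the system's angular momentum is conserved.
Added inertia Σmr² = (39.0)(1.02)² + (33.9)(0.557)² + (27.0)(0.527)² = 58.59 kg·m²; I_f = 130.0 + 58.59 = 188.6 kg·m².
ω_f = I_p ω_i / I_f = (130.0)(0.533) / 188.6 = 0.3674 rev/s.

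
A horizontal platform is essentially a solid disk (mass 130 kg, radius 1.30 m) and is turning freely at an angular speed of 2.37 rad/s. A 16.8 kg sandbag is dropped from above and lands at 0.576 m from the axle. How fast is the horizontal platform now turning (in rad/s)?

The added mass arrives with no angular momentum about the axle, and any external torque about the axle is negligible, so the system's angular momentum is conserved.
I_p = ½(130)(1.30)² = 109.9 kg·m².
Added inertia Σmr² = (16.8)(0.576)² = 5.574 kg·m²; I_f = 109.9 + 5.574 = 115.4 kg·m².
ω_f = I_p ω_i / I_f = (109.9)(2.37) / 115.4 = 2.256 rad/s.

ω_f ≈ 2.26 rad/s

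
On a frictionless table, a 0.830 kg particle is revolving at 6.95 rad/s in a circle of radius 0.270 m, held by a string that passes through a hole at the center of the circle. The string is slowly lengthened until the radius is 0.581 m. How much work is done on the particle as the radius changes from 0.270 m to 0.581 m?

W ≈ -1.15 J

The constraining force is radial, so m r² ω about the center is conserved.
ω₂ = ω₁ (r₁/r₂)² = (6.95)(0.270/0.581)² = 1.501 rad/s.
W = ΔKE = ½m(v₂² − v₁²) = -1.146 J.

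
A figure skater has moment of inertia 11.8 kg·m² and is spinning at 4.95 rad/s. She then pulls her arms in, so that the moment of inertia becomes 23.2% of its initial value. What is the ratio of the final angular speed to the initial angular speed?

No external torque acts about the spin axis, so angular momentum is conserved.
I₂ = 0.232 × 11.8 = 2.738 kg·m².
ω₂/ω₁ = I₁/I₂ = 11.80 / 2.738 = 4.310.

ω₂/ω₁ ≈ 4.31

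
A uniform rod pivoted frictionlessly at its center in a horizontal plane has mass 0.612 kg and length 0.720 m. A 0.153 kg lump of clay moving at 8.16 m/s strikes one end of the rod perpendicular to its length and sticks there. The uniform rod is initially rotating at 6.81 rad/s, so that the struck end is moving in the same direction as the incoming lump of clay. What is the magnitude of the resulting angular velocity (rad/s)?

About the pivot the impulsive forces during the collision are internal, so angular momentum about that axis is conserved.
I_p = (1/12)(0.612)(0.720)² = 0.02644 kg·m². Taking the sense of the lump of clay's angular momentum as positive, L_{lump} = m v R = (0.153)(8.16)(0.720/2) = 0.4495 kg·m²/s.
L_i = +I_p ω_p + m v R = +(0.02644)(6.81) + 0.4495 = 0.6295 kg·m²/s.
After sticking, I_f = I_p + m R² = 0.02644 + (0.153)(0.720/2)² = 0.04627 kg·m².
ω_f = L_i / I_f = 0.6295 / 0.04627 = 13.61 rad/s.

|ω_f| ≈ 13.6 rad/s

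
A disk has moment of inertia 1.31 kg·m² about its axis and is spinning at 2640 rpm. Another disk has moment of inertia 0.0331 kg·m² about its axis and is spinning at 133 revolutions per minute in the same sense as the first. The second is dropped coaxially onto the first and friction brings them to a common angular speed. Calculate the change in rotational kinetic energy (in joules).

ΔKE ≈ -1110 J

No external torque acts about the common axis, so total angular momentum is conserved.
Taking A's sense as positive: L = (1.310)(2640) + (0.03310)(133) = 3463 kg·m²·rpm.
Combined I = 1.310 + 0.03310 = 1.343 kg·m².
ω_f = L / I = 3463 / 1.343 = 2578 rpm.
KE_i = ½ΣIω² = 50070 J; KE_f = ½(1.343)(270.0)² = 48950 J.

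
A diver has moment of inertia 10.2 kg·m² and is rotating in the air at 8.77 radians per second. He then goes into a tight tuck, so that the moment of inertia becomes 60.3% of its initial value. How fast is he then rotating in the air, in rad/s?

With no external torque about the axis, L is conserved: I₁ω₁ = I₂ω₂.
I₂ = 0.603 × 10.2 = 6.151 kg·m².
ω₂ = I₁ω₁ / I₂ = (10.20)(8.77 rad/s) / (6.151) = 14.54 rad/s.

ω₂ ≈ 14.5 rad/s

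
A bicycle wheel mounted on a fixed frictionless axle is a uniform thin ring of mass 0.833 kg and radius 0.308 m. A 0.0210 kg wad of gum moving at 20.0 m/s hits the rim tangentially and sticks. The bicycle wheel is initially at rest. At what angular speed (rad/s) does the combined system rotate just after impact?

The axle reaction passes through the axle and exerts no torque about it; angular momentum about the axle is conserved through the impact.
I_p = (0.833)(0.308)² = 0.07902 kg·m². Taking the sense of the wad of gum's angular momentum as positive, L_{wad} = m v R = (0.0210)(20.0)(0.308) = 0.1294 kg·m²/s.
L_i = 0 + 0.1294 = 0.1294 kg·m²/s.
After sticking, I_f = I_p + m R² = 0.07902 + (0.0210)(0.308)² = 0.08101 kg·m².
ω_f = L_i / I_f = 0.1294 / 0.08101 = 1.597 rad/s.

|ω_f| ≈ 1.60 rad/s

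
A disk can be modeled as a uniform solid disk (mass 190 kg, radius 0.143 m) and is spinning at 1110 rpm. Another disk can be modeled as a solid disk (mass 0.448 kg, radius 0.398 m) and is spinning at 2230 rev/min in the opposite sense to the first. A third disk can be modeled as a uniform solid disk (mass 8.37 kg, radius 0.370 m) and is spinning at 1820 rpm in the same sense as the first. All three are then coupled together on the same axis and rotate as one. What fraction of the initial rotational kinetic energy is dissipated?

The coupling torques are internal; angular momentum about the shared axis is conserved.
Moments of inertia: I_A = ½(190)(0.143)² = 1.943 kg·m²; I_B = ½(0.448)(0.398)² = 0.03548 kg·m²; I_C = ½(8.37)(0.370)² = 0.5729 kg·m².
Taking A's sense as positive: L = (1.943)(1110) − (0.03548)(2230) + (0.5729)(1820) = 3120 kg·m²·rpm.
Combined I = 1.943 + 0.03548 + 0.5729 = 2.551 kg·m².
ω_f = L / I = 3120 / 2.551 = 1223 rpm.
KE_i = ½ΣIω² = 24500 J; KE_f = ½(2.551)(128.1)² = 20920 J.
Fraction dissipated = (KE_i − KE_f)/KE_i = 0.1459.

fraction ≈ 0.146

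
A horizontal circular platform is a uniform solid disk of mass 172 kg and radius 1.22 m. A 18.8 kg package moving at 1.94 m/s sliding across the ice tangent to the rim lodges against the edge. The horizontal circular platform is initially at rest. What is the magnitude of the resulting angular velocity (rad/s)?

|ω_f| ≈ 0.285 rad/s

The axle reaction passes through the central axle and exerts no torque about it; angular momentum about the central axle is conserved through the impact.
I_p = ½(172)(1.22)² = 128.0 kg·m². Taking the sense of the package's angular momentum as positive, L_{package} = m v R = (18.8)(1.94)(1.22) = 44.50 kg·m²/s.
L_i = 0 + 44.50 = 44.50 kg·m²/s.
After sticking, I_f = I_p + m R² = 128.0 + (18.8)(1.22)² = 156.0 kg·m².
ω_f = L_i / I_f = 44.50 / 156.0 = 0.2853 rad/s.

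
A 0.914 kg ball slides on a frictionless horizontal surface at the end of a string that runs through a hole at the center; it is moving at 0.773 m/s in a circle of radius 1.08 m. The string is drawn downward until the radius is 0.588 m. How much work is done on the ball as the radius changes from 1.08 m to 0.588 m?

Central (radial) force ⇒ zero torque about the center ⇒ m v r is constant.
v₂ = v₁ r₁ / r₂ = (0.773)(1.08) / (0.588) = 1.420 m/s.
W = ΔKE = ½m(v₂² − v₁²) = 0.6482 J.

W ≈ 0.648 J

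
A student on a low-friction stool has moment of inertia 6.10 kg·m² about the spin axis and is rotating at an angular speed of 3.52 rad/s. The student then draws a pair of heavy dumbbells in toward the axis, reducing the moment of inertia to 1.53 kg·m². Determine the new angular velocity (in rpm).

ω₂ ≈ 134 rpm

Angular momentum about the spin axis is conserved since the torque about it is zero.
ω₂ = I₁ω₁ / I₂ = (6.100)(3.52 rad/s) / (1.530) = 14.03 rad/s = 134.0 rpm.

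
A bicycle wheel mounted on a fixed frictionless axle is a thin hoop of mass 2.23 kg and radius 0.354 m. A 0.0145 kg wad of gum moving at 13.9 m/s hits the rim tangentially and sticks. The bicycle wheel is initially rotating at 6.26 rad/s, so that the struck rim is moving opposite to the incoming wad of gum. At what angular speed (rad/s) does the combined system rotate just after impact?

|ω_f| ≈ 5.97 rad/s

The axle reaction passes through the axle and exerts no torque about it; angular momentum about the axle is conserved through the impact.
I_p = (2.23)(0.354)² = 0.2795 kg·m². Taking the sense of the wad of gum's angular momentum as positive, L_{wad} = m v R = (0.0145)(13.9)(0.354) = 0.07135 kg·m²/s.
L_i = −I_p ω_p + m v R = −(0.2795)(6.26) + 0.07135 = -1.678 kg·m²/s.
After sticking, I_f = I_p + m R² = 0.2795 + (0.0145)(0.354)² = 0.2813 kg·m².
ω_f = L_i / I_f = -1.678 / 0.2813 = -5.966 rad/s.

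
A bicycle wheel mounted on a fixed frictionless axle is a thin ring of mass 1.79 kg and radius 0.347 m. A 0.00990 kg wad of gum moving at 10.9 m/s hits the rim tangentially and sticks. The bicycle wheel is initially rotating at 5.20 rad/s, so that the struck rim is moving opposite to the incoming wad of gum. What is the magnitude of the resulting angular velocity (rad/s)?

|ω_f| ≈ 5.00 rad/s

The axle reaction passes through the axle and exerts no torque about it; angular momentum about the axle is conserved through the impact.
I_p = (1.79)(0.347)² = 0.2155 kg·m². Taking the sense of the wad of gum's angular momentum as positive, L_{wad} = m v R = (0.00990)(10.9)(0.347) = 0.03744 kg·m²/s.
L_i = −I_p ω_p + m v R = −(0.2155)(5.20) + 0.03744 = -1.083 kg·m²/s.
After sticking, I_f = I_p + m R² = 0.2155 + (0.00990)(0.347)² = 0.2167 kg·m².
ω_f = L_i / I_f = -1.083 / 0.2167 = -4.999 rad/s.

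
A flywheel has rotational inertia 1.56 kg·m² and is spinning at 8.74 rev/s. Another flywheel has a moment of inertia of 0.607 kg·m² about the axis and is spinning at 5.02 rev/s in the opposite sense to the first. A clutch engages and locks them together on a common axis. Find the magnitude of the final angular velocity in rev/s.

|ω_f| ≈ 4.89 rev/s

The coupling torques are internal; angular momentum about the shared axis is conserved.
Taking A's sense as positive: L = (1.560)(8.74) − (0.6070)(5.02) = 10.59 kg·m²·rev/s.
Combined I = 1.560 + 0.6070 = 2.167 kg·m².
ω_f = L / I = 10.59 / 2.167 = 4.886 rev/s.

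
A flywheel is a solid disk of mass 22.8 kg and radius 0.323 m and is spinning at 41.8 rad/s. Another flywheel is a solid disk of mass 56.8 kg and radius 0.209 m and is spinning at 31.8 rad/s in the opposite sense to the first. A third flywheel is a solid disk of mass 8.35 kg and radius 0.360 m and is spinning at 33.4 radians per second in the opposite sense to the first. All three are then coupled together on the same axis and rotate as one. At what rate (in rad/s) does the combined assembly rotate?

|ω_f| ≈ 2.63 rad/s

No external torque acts about the common axis, so total angular momentum is conserved.
Moments of inertia: I_A = ½(22.8)(0.323)² = 1.189 kg·m²; I_B = ½(56.8)(0.209)² = 1.241 kg·m²; I_C = ½(8.35)(0.360)² = 0.5411 kg·m².
Taking A's sense as positive: L = (1.189)(41.8) − (1.241)(31.8) − (0.5411)(33.4) = -7.806 kg·m²·rad/s.
Combined I = 1.189 + 1.241 + 0.5411 = 2.971 kg·m².
ω_f = L / I = -7.806 / 2.971 = -2.628 rad/s.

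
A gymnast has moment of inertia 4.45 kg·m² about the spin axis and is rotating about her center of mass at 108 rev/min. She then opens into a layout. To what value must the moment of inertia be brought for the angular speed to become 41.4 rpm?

I₂ ≈ 11.6 kg·m²

No external torque acts about the spin axis, so angular momentum is conserved.
I₂ = I₁ω₁ / ω₂ = (4.45)(108) / (41.4) = 11.61 kg·m².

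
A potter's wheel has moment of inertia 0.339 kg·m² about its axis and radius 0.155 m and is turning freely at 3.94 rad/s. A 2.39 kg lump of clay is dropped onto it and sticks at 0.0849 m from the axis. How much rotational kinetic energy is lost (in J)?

The added mass arrives with no angular momentum about the axis, and any external torque about the axis is negligible, so the system's angular momentum is conserved.
Added inertia Σmr² = (2.39)(0.0849)² = 0.01723 kg·m²; I_f = 0.3390 + 0.01723 = 0.3562 kg·m².
ω_f = I_p ω_i / I_f = (0.3390)(3.94) / 0.3562 = 3.749 rad/s.
KE_i = ½(0.3390)(3.940 rad/s)² = 2.631 J; KE_f = ½(0.3562)(3.749)² = 2.504 J.

energy lost ≈ 0.127 J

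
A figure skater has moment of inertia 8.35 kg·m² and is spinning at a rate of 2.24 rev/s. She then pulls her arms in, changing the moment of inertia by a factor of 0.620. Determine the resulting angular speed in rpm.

Angular momentum about the spin axis is conserved since the torque about it is zero.
I₂ = 0.620 × 8.35 = 5.177 kg·m².
ω₂ = I₁ω₁ / I₂ = (8.350)(2.24 rev/s) / (5.177) = 3.613 rev/s = 216.8 rpm.

ω₂ ≈ 217 rpm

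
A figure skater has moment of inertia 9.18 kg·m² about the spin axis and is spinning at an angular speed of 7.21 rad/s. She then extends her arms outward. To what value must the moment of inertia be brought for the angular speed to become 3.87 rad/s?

Angular momentum about the spin axis is conserved since the torque about it is zero.
I₂ = I₁ω₁ / ω₂ = (9.18)(7.21) / (3.87) = 17.10 kg·m².

I₂ ≈ 17.1 kg·m²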